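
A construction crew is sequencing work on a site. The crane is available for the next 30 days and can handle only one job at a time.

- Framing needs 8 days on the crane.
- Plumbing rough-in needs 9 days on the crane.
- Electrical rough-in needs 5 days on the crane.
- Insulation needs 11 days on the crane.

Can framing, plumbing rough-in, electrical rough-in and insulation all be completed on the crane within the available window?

No

Running back to back, the jobs need 8 + 9 + 5 + 11 = 33 days on the crane.
Since 33 > 30, they cannot all fit.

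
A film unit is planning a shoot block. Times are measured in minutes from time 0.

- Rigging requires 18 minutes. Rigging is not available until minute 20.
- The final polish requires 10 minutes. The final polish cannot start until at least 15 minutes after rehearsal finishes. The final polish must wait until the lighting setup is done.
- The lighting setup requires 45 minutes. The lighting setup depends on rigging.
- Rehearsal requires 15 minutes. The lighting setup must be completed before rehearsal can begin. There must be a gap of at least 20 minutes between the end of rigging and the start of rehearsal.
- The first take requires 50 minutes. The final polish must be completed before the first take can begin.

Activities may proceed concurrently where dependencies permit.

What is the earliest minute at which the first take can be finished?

173

Rigging cannot begin until its own release at minute 20. It runs from minute 20 to 20 + 18 = minute 38.
The lighting setup waits on rigging (finishes minute 38), so it starts at minute 38 and finishes at 38 + 45 = minute 83.
For rehearsal: the lighting setup (finishes minute 83); rigging (finishes minute 38, plus 20-minute gap → minute 58). Taking the maximum gives a start of minute 83, and it finishes at 83 + 15 = minute 98.
The final polish has to wait for rehearsal (finishes minute 98, plus 15-minute gap → minute 113); the lighting setup (finishes minute 83). The latest of these is minute 113, so the final polish runs minute 113 to 113 + 10 = minute 123.
The first take cannot begin until the final polish (finishes minute 123). It runs from minute 123 to 123 + 50 = minute 173.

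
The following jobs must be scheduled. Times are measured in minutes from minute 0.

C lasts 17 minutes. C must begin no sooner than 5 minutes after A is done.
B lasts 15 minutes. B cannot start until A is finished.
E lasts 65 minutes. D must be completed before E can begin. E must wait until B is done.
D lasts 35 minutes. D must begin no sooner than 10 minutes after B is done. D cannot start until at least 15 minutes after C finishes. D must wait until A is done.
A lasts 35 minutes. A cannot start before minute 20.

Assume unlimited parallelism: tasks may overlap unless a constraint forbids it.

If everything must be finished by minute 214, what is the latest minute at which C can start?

E has no dependents, so it just needs to finish by minute 214. Starting by 214 − 65 = minute 149 achieves that.
D must finish before E (must start by minute 149). With a 35-minute duration, D must start by 149 − 35 = minute 114.
C must finish before D (must start by minute 114, minus 15-minute gap → minute 99). With a 17-minute duration, C must start by 99 − 17 = minute 82.

82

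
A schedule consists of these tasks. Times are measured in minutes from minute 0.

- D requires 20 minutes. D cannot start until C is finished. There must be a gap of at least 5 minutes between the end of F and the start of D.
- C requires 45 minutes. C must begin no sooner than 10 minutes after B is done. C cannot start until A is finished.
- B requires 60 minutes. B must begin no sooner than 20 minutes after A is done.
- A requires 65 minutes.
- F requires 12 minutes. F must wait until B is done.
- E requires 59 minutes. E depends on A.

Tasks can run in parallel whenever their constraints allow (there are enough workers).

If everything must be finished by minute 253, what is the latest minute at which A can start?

Nothing follows D; the deadline of minute 253 is its only limit. It must start by 253 − 20 = minute 233.
C must finish before D (must start by minute 233). With a 45-minute duration, C must start by 233 − 45 = minute 188.
F feeds into D (must start by minute 233, minus 5-minute gap → minute 228); so F must finish by minute 228 and therefore start by minute 216.
B has several dependents: C (must start by minute 188, minus 10-minute gap → minute 178); F (must start by minute 216). The earliest of those limits is minute 178, so B must start by 178 − 60 = minute 118.
E must finish by minute 253; it takes 59 minutes, so it must start by 253 − 59 = minute 194.
A feeds B (must start by minute 118, minus 20-minute gap → minute 98); C (must start by minute 188); E (must start by minute 194). Taking the minimum, A must finish by minute 98 and start by 98 − 65 = minute 33.

33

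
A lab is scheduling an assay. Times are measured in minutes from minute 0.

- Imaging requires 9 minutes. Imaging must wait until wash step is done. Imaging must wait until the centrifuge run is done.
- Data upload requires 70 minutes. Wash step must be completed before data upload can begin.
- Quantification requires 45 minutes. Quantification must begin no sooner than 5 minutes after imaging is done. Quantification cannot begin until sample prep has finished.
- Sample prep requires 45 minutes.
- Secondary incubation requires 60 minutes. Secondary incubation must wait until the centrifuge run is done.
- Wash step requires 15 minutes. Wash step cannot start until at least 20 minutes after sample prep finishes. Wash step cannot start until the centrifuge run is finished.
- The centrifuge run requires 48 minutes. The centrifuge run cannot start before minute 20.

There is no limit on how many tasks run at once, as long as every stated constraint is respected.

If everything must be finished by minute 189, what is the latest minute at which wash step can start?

Quantification has no dependents, so it just needs to finish by minute 189. Starting by 189 − 45 = minute 144 achieves that.
Imaging feeds into quantification (must start by minute 144, minus 5-minute gap → minute 139); so imaging must finish by minute 139 and therefore start by minute 130.
Nothing follows data upload; the deadline of minute 189 is its only limit. It must start by 189 − 70 = minute 119.
Wash step has several dependents: imaging (must start by minute 130); data upload (must start by minute 119). The earliest of those limits is minute 119, so wash step must start by 119 − 15 = minute 104.

104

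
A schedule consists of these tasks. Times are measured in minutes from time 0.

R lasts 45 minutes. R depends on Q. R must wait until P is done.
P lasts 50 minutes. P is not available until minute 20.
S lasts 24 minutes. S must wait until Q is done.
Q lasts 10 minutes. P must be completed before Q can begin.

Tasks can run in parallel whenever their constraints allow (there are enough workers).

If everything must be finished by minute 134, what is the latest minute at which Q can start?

To finish by minute 134, R (duration 45) must start no later than minute 89.
To finish by minute 134, S (duration 24) must start no later than minute 110.
For Q: R (must start by minute 89); S (must start by minute 110). The most restrictive is minute 89; with a 10-minute duration, Q must start by minute 79.

79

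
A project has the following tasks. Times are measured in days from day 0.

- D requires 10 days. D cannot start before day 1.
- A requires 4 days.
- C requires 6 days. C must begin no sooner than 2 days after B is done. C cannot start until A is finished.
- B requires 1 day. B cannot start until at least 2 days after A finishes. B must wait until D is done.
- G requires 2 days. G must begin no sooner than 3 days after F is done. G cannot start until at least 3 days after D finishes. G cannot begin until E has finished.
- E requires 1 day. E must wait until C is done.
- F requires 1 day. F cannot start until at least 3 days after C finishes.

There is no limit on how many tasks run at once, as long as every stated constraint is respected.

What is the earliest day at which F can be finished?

D waits on its own release at day 1, so it starts at day 1 and finishes at 1 + 10 = day 11.
A has no prerequisites, so it starts at day 0 and finishes at day 4.
B needs all of A (finishes day 4, plus 2-day gap → day 6); D (finishes day 11). That puts its earliest start at day 11; it finishes at 11 + 1 = day 12.
For C: B (finishes day 12, plus 2-day gap → day 14); A (finishes day 4). Taking the maximum gives a start of day 14, and it finishes at 14 + 6 = day 20.
After C (finishes day 20, plus 3-day gap → day 23), F can start at day 23 and finishes at day 24.

24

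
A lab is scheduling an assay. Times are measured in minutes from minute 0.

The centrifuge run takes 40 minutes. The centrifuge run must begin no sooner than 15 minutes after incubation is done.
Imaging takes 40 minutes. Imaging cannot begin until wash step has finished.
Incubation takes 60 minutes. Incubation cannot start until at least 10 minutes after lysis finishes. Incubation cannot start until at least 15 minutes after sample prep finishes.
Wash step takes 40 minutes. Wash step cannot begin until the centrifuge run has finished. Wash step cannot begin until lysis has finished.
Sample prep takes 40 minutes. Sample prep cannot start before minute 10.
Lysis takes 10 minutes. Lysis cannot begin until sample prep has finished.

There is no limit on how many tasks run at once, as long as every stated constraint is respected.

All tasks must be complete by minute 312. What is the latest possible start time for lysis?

Imaging must finish by minute 312; it takes 40 minutes, so it must start by 312 − 40 = minute 272.
Wash step feeds into imaging (must start by minute 272); so wash step must finish by minute 272 and therefore start by minute 232.
The centrifuge run feeds into wash step (must start by minute 232); so the centrifuge run must finish by minute 232 and therefore start by minute 192.
Incubation has to be done before the centrifuge run (must start by minute 192, minus 15-minute gap → minute 177). That means finishing by minute 177, i.e. starting by 177 − 60 = minute 117.
Lysis feeds incubation (must start by minute 117, minus 10-minute gap → minute 107); wash step (must start by minute 232). Taking the minimum, lysis must finish by minute 107 and start by 107 − 10 = minute 97.

97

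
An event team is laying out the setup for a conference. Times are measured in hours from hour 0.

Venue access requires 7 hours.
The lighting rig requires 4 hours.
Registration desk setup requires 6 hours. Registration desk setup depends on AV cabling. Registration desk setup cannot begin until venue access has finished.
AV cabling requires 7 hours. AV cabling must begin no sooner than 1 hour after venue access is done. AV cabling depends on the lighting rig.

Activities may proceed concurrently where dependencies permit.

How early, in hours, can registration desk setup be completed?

21

The lighting rig can start immediately at hour 0; it finishes at hour 4.
Venue access can start immediately at hour 0; it finishes at hour 7.
AV cabling has to wait for venue access (finishes hour 7, plus 1-hour gap → hour 8); the lighting rig (finishes hour 4). The latest of these is hour 8, so AV cabling runs hour 8 to 8 + 7 = hour 15.
Registration desk setup needs all of AV cabling (finishes hour 15); venue access (finishes hour 7). That puts its earliest start at hour 15; it finishes at 15 + 6 = hour 21.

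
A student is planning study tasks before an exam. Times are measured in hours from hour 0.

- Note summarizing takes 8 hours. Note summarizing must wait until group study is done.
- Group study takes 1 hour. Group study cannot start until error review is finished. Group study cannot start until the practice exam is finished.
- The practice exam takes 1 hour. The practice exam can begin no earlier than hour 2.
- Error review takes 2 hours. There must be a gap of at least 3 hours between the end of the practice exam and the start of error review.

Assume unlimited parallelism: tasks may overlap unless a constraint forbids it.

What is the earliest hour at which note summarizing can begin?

After its own release at hour 2, the practice exam can start at hour 2 and finishes at hour 3.
Error review cannot begin until the practice exam (finishes hour 3, plus 3-hour gap → hour 6). It runs from hour 6 to 6 + 2 = hour 8.
Group study cannot start until error review (finishes hour 8); the practice exam (finishes hour 3). The controlling bound is hour 8, so group study finishes at 8 + 1 = hour 9.
Note summarizing waits on group study (finishes hour 9), so the earliest it can start is hour 9.

9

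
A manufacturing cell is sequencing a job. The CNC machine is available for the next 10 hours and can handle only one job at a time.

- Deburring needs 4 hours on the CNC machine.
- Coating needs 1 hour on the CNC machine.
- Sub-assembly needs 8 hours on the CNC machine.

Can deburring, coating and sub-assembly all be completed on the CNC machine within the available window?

No

Running back to back, the jobs need 4 + 1 + 8 = 13 hours on the CNC machine.
Since 13 > 10, they cannot all fit.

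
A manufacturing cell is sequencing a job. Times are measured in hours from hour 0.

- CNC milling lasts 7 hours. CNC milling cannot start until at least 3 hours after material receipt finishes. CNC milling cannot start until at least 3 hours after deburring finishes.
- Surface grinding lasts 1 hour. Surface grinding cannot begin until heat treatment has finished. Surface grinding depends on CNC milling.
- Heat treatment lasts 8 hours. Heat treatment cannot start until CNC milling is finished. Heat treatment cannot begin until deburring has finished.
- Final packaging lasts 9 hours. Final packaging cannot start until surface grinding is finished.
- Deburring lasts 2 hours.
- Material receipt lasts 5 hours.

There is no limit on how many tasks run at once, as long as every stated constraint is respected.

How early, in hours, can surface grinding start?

Nothing blocks deburring, so it runs from hour 0 to hour 2.
Nothing blocks material receipt, so it runs from hour 0 to hour 5.
CNC milling cannot start until material receipt (finishes hour 5, plus 3-hour gap → hour 8); deburring (finishes hour 2, plus 3-hour gap → hour 5). The controlling bound is hour 8, so CNC milling finishes at 8 + 7 = hour 15.
Heat treatment has to wait for CNC milling (finishes hour 15); deburring (finishes hour 2). The latest of these is hour 15, so heat treatment runs hour 15 to 15 + 8 = hour 23.
Surface grinding waits on heat treatment (finishes hour 23); CNC milling (finishes hour 15). The latest of these is hour 23, which is the earliest surface grinding can start.

23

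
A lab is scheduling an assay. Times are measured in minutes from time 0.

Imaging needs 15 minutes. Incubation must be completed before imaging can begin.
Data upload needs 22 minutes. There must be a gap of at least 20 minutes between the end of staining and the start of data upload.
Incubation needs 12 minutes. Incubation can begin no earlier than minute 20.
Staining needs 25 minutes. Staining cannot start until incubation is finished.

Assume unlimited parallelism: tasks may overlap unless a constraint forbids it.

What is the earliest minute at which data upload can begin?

77

Incubation cannot begin until its own release at minute 20. It runs from minute 20 to 20 + 12 = minute 32.
Staining waits on incubation (finishes minute 32), so it starts at minute 32 and finishes at 32 + 25 = minute 57.
Data upload waits on staining (finishes minute 57, plus 20-minute gap → minute 77), so the earliest it can start is minute 77.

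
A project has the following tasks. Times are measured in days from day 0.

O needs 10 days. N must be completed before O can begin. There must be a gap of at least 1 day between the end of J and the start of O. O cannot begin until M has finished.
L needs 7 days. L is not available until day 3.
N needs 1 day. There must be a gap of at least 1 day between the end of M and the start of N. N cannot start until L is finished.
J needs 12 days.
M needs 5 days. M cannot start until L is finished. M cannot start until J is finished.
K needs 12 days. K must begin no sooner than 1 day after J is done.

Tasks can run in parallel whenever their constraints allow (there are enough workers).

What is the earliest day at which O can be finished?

After its own release at day 3, L can start at day 3 and finishes at day 10.
J has no prerequisites, so it starts at day 0 and finishes at day 12.
M has to wait for L (finishes day 10); J (finishes day 12). The latest of these is day 12, so M runs day 12 to 12 + 5 = day 17.
N has to wait for M (finishes day 17, plus 1-day gap → day 18); L (finishes day 10). The latest of these is day 18, so N runs day 18 to 18 + 1 = day 19.
For O: N (finishes day 19); J (finishes day 12, plus 1-day gap → day 13); M (finishes day 17). Taking the maximum gives a start of day 19, and it finishes at 19 + 10 = day 29.

29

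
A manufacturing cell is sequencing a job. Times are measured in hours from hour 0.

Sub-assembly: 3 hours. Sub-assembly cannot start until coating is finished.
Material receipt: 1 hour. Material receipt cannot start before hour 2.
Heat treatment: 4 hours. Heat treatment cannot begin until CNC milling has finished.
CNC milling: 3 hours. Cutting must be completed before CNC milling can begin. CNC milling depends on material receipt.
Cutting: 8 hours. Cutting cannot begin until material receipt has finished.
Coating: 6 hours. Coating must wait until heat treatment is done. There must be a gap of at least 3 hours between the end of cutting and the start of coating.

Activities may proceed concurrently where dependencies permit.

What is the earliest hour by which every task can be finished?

27

Material receipt waits on its own release at hour 2, so it starts at hour 2 and finishes at 2 + 1 = hour 3.
Cutting cannot begin until material receipt (finishes hour 3). It runs from hour 3 to 3 + 8 = hour 11.
CNC milling cannot start until cutting (finishes hour 11); material receipt (finishes hour 3). The controlling bound is hour 11, so CNC milling finishes at 11 + 3 = hour 14.
After CNC milling (finishes hour 14), heat treatment can start at hour 14 and finishes at hour 18.
For coating: heat treatment (finishes hour 18); cutting (finishes hour 11, plus 3-hour gap → hour 14). Taking the maximum gives a start of hour 18, and it finishes at 18 + 6 = hour 24.
Sub-assembly cannot begin until coating (finishes hour 24). It runs from hour 24 to 24 + 3 = hour 27.
All tasks are finished once the last one completes. Finish times: Material receipt at 3, Cutting at 11, CNC milling at 14, Heat treatment at 18, Coating at 24, Sub-assembly at 27. The latest is hour 27.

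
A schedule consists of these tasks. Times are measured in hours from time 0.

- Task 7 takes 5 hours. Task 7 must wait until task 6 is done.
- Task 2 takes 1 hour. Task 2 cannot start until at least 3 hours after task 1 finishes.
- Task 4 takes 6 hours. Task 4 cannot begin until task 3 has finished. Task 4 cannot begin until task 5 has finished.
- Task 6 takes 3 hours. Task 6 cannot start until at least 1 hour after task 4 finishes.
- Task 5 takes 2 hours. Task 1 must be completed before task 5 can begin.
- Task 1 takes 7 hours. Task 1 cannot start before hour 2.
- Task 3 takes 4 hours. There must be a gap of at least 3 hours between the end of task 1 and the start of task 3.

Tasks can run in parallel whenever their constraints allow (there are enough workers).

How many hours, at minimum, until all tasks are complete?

31

After its own release at hour 2, task 1 can start at hour 2 and finishes at hour 9.
Task 5 waits on task 1 (finishes hour 9), so it starts at hour 9 and finishes at 9 + 2 = hour 11.
After task 1 (finishes hour 9, plus 3-hour gap → hour 12), task 3 can start at hour 12 and finishes at hour 16.
Task 4 needs all of task 3 (finishes hour 16); task 5 (finishes hour 11). That puts its earliest start at hour 16; it finishes at 16 + 6 = hour 22.
After task 4 (finishes hour 22, plus 1-hour gap → hour 23), task 6 can start at hour 23 and finishes at hour 26.
After task 6 (finishes hour 26), task 7 can start at hour 26 and finishes at hour 31.
After task 1 (finishes hour 9, plus 3-hour gap → hour 12), task 2 can start at hour 12 and finishes at hour 13.
All tasks are finished once the last one completes. Finish times: Task 1 at 9, Task 2 at 13, Task 3 at 16, Task 4 at 22, Task 5 at 11, Task 6 at 26, Task 7 at 31. The latest is hour 31.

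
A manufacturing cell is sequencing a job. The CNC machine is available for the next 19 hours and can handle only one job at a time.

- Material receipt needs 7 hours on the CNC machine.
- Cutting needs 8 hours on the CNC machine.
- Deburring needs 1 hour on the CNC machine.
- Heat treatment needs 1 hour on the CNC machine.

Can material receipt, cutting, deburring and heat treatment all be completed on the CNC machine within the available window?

Running back to back, the jobs need 7 + 8 + 1 + 1 = 17 hours on the CNC machine.
Since 17 ≤ 19, they fit within the window.

Yes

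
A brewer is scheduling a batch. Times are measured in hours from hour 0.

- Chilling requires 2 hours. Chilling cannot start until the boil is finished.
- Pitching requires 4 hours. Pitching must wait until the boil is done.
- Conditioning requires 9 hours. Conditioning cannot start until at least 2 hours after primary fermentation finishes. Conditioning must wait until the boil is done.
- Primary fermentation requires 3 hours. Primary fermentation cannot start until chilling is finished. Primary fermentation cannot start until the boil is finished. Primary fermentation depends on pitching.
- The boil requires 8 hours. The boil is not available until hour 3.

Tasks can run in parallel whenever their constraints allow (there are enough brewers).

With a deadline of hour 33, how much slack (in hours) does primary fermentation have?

The boil cannot begin until its own release at hour 3. It runs from hour 3 to 3 + 8 = hour 11.
After the boil (finishes hour 11), pitching can start at hour 11 and finishes at hour 15.
Chilling waits on the boil (finishes hour 11), so it starts at hour 11 and finishes at 11 + 2 = hour 13.
Primary fermentation needs all of chilling (finishes hour 13); the boil (finishes hour 11); pitching (finishes hour 15). That puts its earliest start at hour 15; it finishes at 15 + 3 = hour 18.

Working backward from the deadline:
Conditioning must finish by hour 33; it takes 9 hours, so it must start by 33 − 9 = hour 24.
Primary fermentation has to be done before conditioning (must start by hour 24, minus 2-hour gap → hour 22). That means finishing by hour 22, i.e. starting by 22 − 3 = hour 19.
So primary fermentation can start as early as hour 15 and as late as hour 19, giving 19 − 15 = 4 hours of slack.

4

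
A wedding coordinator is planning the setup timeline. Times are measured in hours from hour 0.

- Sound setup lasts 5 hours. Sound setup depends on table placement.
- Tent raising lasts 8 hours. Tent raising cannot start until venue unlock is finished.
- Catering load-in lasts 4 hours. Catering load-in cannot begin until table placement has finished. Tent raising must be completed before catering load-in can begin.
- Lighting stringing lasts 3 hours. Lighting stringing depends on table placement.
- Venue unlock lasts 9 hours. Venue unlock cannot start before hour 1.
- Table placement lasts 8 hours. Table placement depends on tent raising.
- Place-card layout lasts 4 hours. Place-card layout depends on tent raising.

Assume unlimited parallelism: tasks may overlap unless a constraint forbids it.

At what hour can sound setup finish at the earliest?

Venue unlock waits on its own release at hour 1, so it starts at hour 1 and finishes at 1 + 9 = hour 10.
After venue unlock (finishes hour 10), tent raising can start at hour 10 and finishes at hour 18.
After tent raising (finishes hour 18), table placement can start at hour 18 and finishes at hour 26.
Sound setup cannot begin until table placement (finishes hour 26). It runs from hour 26 to 26 + 5 = hour 31.

31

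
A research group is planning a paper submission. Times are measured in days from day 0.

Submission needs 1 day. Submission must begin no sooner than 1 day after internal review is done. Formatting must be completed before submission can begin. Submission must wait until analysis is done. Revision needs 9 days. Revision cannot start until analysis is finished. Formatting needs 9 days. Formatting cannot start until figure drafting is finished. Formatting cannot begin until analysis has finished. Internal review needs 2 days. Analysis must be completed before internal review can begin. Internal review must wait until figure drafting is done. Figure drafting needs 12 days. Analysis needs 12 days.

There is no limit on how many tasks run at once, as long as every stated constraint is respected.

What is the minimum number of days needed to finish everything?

22

Figure drafting can start immediately at day 0; it finishes at day 12.
Nothing blocks analysis, so it runs from day 0 to day 12.
Formatting has to wait for figure drafting (finishes day 12); analysis (finishes day 12). The latest of these is day 12, so formatting runs day 12 to 12 + 9 = day 21.
Revision waits on analysis (finishes day 12), so it starts at day 12 and finishes at 12 + 9 = day 21.
Internal review has to wait for analysis (finishes day 12); figure drafting (finishes day 12). The latest of these is day 12, so internal review runs day 12 to 12 + 2 = day 14.
Submission has to wait for internal review (finishes day 14, plus 1-day gap → day 15); formatting (finishes day 21); analysis (finishes day 12). The latest of these is day 21, so submission runs day 21 to 21 + 1 = day 22.
All tasks are finished once the last one completes. Finish times: Analysis at 12, Figure drafting at 12, Internal review at 14, Revision at 21, Formatting at 21, Submission at 22. The latest is day 22.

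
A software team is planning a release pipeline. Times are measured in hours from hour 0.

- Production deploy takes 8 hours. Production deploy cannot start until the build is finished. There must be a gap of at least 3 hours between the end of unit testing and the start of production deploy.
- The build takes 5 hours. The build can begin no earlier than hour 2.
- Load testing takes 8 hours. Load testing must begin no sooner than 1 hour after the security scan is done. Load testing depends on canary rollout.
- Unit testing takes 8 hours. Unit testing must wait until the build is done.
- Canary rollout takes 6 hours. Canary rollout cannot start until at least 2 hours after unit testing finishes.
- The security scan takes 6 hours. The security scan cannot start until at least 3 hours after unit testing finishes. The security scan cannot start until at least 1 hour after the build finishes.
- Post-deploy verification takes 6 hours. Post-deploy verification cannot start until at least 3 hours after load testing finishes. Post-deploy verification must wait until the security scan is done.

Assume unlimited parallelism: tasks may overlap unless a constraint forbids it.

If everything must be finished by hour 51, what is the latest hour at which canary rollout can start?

28

Post-deploy verification has no dependents, so it just needs to finish by hour 51. Starting by 51 − 6 = hour 45 achieves that.
Load testing feeds into post-deploy verification (must start by hour 45, minus 3-hour gap → hour 42); so load testing must finish by hour 42 and therefore start by hour 34.
Canary rollout has to be done before load testing (must start by hour 34). That means finishing by hour 34, i.e. starting by 34 − 6 = hour 28.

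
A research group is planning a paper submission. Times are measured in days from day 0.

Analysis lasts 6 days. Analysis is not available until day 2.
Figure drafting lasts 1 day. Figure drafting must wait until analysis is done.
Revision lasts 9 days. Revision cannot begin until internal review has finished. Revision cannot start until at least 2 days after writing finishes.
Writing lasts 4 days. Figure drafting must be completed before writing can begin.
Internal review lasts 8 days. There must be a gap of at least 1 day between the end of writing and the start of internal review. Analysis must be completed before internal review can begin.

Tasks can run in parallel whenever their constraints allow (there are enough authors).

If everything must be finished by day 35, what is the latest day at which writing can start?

To finish by day 35, revision (duration 9) must start no later than day 26.
Since revision (must start by day 26) depends on it, internal review must finish by day 26. Backing off its 8-day duration gives a latest start of day 18.
Writing has several dependents: internal review (must start by day 18, minus 1-day gap → day 17); revision (must start by day 26, minus 2-day gap → day 24). The earliest of those limits is day 17, so writing must start by 17 − 4 = day 13.

13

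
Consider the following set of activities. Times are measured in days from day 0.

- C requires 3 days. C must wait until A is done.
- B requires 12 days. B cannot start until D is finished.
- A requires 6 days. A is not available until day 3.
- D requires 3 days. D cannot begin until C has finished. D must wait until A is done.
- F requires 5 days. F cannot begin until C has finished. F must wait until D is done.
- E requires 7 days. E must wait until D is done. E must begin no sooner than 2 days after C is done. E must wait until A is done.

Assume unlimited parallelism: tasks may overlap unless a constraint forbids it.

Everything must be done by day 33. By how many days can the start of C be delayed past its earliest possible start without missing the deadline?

A cannot begin until its own release at day 3. It runs from day 3 to 3 + 6 = day 9.
C cannot begin until A (finishes day 9). It runs from day 9 to 9 + 3 = day 12.

Working backward from the deadline:
B has no dependents, so it just needs to finish by day 33. Starting by 33 − 12 = day 21 achieves that.
To finish by day 33, E (duration 7) must start no later than day 26.
To finish by day 33, F (duration 5) must start no later than day 28.
For D: B (must start by day 21); E (must start by day 26); F (must start by day 28). The most restrictive is day 21; with a 3-day duration, D must start by day 18.
C has several dependents: D (must start by day 18); E (must start by day 26, minus 2-day gap → day 24); F (must start by day 28). The earliest of those limits is day 18, so C must start by 18 − 3 = day 15.
So C can start as early as day 9 and as late as day 15, giving 15 − 9 = 6 days of slack.

6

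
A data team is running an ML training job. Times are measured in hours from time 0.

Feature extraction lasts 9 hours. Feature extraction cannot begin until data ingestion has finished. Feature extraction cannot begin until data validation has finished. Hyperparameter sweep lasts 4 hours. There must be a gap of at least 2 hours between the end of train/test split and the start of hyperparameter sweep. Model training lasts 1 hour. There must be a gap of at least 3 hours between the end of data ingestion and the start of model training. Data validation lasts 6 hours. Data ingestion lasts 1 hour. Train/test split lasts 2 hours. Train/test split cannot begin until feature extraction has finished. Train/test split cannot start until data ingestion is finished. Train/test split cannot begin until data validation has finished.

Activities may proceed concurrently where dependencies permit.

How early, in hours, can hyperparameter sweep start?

19

Nothing blocks data validation, so it runs from hour 0 to hour 6.
Nothing blocks data ingestion, so it runs from hour 0 to hour 1.
For feature extraction: data ingestion (finishes hour 1); data validation (finishes hour 6). Taking the maximum gives a start of hour 6, and it finishes at 6 + 9 = hour 15.
Train/test split needs all of feature extraction (finishes hour 15); data ingestion (finishes hour 1); data validation (finishes hour 6). That puts its earliest start at hour 15; it finishes at 15 + 2 = hour 17.
Hyperparameter sweep waits on train/test split (finishes hour 17, plus 2-hour gap → hour 19), so the earliest it can start is hour 19.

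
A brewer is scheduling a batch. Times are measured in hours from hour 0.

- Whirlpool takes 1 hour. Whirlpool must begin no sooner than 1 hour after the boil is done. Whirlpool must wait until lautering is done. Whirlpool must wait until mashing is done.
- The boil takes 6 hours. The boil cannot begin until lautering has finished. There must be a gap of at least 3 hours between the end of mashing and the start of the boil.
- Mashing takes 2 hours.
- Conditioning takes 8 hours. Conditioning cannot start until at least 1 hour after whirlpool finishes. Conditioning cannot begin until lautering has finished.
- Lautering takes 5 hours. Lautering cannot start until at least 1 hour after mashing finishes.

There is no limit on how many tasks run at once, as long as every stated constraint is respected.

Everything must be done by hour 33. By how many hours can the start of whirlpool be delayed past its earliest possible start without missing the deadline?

Mashing has no prerequisites, so it starts at hour 0 and finishes at hour 2.
After mashing (finishes hour 2, plus 1-hour gap → hour 3), lautering can start at hour 3 and finishes at hour 8.
The boil needs all of lautering (finishes hour 8); mashing (finishes hour 2, plus 3-hour gap → hour 5). That puts its earliest start at hour 8; it finishes at 8 + 6 = hour 14.
Whirlpool needs all of the boil (finishes hour 14, plus 1-hour gap → hour 15); lautering (finishes hour 8); mashing (finishes hour 2). That puts its earliest start at hour 15; it finishes at 15 + 1 = hour 16.

Working backward from the deadline:
Conditioning must finish by hour 33; it takes 8 hours, so it must start by 33 − 8 = hour 25.
Whirlpool must finish before conditioning (must start by hour 25, minus 1-hour gap → hour 24). With a 1-hour duration, whirlpool must start by 24 − 1 = hour 23.
So whirlpool can start as early as hour 15 and as late as hour 23, giving 23 − 15 = 8 hours of slack.

8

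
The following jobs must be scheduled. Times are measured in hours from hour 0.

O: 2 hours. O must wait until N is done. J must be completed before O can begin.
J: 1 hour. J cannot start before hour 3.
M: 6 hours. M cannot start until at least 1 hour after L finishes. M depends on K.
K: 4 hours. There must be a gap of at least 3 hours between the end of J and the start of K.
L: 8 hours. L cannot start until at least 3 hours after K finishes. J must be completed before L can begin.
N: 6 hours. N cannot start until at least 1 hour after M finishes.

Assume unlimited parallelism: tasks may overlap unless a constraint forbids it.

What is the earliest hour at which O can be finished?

38

J cannot begin until its own release at hour 3. It runs from hour 3 to 3 + 1 = hour 4.
After J (finishes hour 4, plus 3-hour gap → hour 7), K can start at hour 7 and finishes at hour 11.
L has to wait for K (finishes hour 11, plus 3-hour gap → hour 14); J (finishes hour 4). The latest of these is hour 14, so L runs hour 14 to 14 + 8 = hour 22.
M needs all of L (finishes hour 22, plus 1-hour gap → hour 23); K (finishes hour 11). That puts its earliest start at hour 23; it finishes at 23 + 6 = hour 29.
N cannot begin until M (finishes hour 29, plus 1-hour gap → hour 30). It runs from hour 30 to 30 + 6 = hour 36.
For O: N (finishes hour 36); J (finishes hour 4). Taking the maximum gives a start of hour 36, and it finishes at 36 + 2 = hour 38.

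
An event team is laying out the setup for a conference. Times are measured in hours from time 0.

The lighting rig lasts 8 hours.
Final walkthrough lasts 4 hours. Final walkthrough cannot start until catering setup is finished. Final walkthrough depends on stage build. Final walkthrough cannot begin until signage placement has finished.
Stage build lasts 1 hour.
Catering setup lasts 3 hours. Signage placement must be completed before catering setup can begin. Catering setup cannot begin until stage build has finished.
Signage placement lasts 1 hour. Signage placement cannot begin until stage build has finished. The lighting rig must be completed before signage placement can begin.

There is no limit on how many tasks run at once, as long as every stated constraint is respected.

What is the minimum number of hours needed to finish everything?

The lighting rig can start immediately at hour 0; it finishes at hour 8.
Stage build has no prerequisites, so it starts at hour 0 and finishes at hour 1.
Signage placement has to wait for stage build (finishes hour 1); the lighting rig (finishes hour 8). The latest of these is hour 8, so signage placement runs hour 8 to 8 + 1 = hour 9.
For catering setup: signage placement (finishes hour 9); stage build (finishes hour 1). Taking the maximum gives a start of hour 9, and it finishes at 9 + 3 = hour 12.
For final walkthrough: catering setup (finishes hour 12); stage build (finishes hour 1); signage placement (finishes hour 9). Taking the maximum gives a start of hour 12, and it finishes at 12 + 4 = hour 16.
All tasks are finished once the last one completes. Finish times: Stage build at 1, The lighting rig at 8, Signage placement at 9, Catering setup at 12, Final walkthrough at 16. The latest is hour 16.

16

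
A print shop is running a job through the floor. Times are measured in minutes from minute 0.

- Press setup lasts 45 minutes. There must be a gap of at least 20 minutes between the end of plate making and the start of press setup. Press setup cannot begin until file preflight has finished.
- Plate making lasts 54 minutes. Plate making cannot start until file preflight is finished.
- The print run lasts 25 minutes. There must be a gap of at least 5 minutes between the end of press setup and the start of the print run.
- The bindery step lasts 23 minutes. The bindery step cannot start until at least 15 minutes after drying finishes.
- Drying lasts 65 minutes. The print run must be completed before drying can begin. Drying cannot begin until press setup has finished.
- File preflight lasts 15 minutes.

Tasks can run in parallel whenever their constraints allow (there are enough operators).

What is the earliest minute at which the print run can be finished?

164

File preflight has no prerequisites, so it starts at minute 0 and finishes at minute 15.
Plate making cannot begin until file preflight (finishes minute 15). It runs from minute 15 to 15 + 54 = minute 69.
For press setup: plate making (finishes minute 69, plus 20-minute gap → minute 89); file preflight (finishes minute 15). Taking the maximum gives a start of minute 89, and it finishes at 89 + 45 = minute 134.
After press setup (finishes minute 134, plus 5-minute gap → minute 139), the print run can start at minute 139 and finishes at minute 164.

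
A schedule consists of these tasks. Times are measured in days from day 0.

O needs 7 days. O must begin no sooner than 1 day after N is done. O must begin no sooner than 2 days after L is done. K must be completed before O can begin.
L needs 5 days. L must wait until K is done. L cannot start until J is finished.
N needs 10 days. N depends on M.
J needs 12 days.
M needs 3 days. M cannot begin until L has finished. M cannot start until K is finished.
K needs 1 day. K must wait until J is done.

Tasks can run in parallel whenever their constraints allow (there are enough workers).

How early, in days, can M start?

18

J has no prerequisites, so it starts at day 0 and finishes at day 12.
K waits on J (finishes day 12), so it starts at day 12 and finishes at 12 + 1 = day 13.
L cannot start until K (finishes day 13); J (finishes day 12). The controlling bound is day 13, so L finishes at 13 + 5 = day 18.
M waits on L (finishes day 18); K (finishes day 13). The latest of these is day 18, which is the earliest M can start.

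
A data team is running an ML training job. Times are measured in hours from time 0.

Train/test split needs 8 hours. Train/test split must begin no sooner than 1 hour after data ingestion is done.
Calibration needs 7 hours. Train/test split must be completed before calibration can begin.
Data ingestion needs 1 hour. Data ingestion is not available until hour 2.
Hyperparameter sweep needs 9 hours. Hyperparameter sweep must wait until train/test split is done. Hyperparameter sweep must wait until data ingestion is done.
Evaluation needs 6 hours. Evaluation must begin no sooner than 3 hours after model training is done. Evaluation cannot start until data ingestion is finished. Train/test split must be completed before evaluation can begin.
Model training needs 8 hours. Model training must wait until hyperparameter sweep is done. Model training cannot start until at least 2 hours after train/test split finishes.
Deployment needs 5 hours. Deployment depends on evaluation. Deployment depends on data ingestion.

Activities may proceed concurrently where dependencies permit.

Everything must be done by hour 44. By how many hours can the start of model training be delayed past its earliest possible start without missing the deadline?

Data ingestion waits on its own release at hour 2, so it starts at hour 2 and finishes at 2 + 1 = hour 3.
Train/test split waits on data ingestion (finishes hour 3, plus 1-hour gap → hour 4), so it starts at hour 4 and finishes at 4 + 8 = hour 12.
For hyperparameter sweep: train/test split (finishes hour 12); data ingestion (finishes hour 3). Taking the maximum gives a start of hour 12, and it finishes at 12 + 9 = hour 21.
Model training has to wait for hyperparameter sweep (finishes hour 21); train/test split (finishes hour 12, plus 2-hour gap → hour 14). The latest of these is hour 21, so model training runs hour 21 to 21 + 8 = hour 29.

Working backward from the deadline:
Deployment has no dependents, so it just needs to finish by hour 44. Starting by 44 − 5 = hour 39 achieves that.
Evaluation has to be done before deployment (must start by hour 39). That means finishing by hour 39, i.e. starting by 39 − 6 = hour 33.
Model training has to be done before evaluation (must start by hour 33, minus 3-hour gap → hour 30). That means finishing by hour 30, i.e. starting by 30 − 8 = hour 22.
So model training can start as early as hour 21 and as late as hour 22, giving 22 − 21 = 1 hour of slack.

1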